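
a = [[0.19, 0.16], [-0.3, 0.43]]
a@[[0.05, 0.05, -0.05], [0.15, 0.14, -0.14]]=[[0.03, 0.03, -0.03],[0.05, 0.05, -0.05]]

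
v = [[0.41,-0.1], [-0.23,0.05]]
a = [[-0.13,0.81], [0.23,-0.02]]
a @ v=[[-0.24, 0.05], [0.10, -0.02]]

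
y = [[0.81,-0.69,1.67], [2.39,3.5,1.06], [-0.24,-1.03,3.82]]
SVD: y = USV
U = [[-0.29, 0.30, -0.91],[-0.81, -0.58, 0.07],[-0.51, 0.75, 0.42]]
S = [4.41, 4.31, 0.81]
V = [[-0.46, -0.48, -0.75], [-0.31, -0.7, 0.64], [-0.83, 0.53, 0.18]]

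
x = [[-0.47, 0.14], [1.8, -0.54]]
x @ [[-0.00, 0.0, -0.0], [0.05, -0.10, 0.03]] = [[0.01, -0.01, 0.0], [-0.03, 0.05, -0.02]]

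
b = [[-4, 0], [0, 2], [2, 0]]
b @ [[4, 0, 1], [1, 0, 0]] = [[-16, 0, -4], [2, 0, 0], [8, 0, 2]]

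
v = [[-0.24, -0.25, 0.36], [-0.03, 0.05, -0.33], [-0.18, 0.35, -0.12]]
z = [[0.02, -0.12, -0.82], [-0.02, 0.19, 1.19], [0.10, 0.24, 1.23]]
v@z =[[0.04, 0.07, 0.34], [-0.03, -0.07, -0.32], [-0.02, 0.06, 0.42]]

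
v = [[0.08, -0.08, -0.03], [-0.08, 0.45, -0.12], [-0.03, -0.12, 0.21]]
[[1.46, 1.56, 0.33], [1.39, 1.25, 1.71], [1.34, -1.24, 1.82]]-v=[[1.38, 1.64, 0.36], [1.47, 0.8, 1.83], [1.37, -1.12, 1.61]]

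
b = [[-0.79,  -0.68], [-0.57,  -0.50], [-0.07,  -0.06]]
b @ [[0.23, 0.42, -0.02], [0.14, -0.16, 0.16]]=[[-0.28, -0.22, -0.09],[-0.20, -0.16, -0.07],[-0.02, -0.02, -0.01]]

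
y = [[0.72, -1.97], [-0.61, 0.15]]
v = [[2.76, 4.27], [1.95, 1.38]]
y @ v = [[-1.85,  0.36],[-1.39,  -2.40]]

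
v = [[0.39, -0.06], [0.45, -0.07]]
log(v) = [[(0.12-0.67j), (-1.09+0.59j)], [(8.16-4.39j), -8.23+3.82j]]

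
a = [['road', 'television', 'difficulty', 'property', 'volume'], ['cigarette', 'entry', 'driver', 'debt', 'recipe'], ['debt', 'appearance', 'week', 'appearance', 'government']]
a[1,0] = 'cigarette'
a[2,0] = 'debt'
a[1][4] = 'recipe'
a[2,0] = 'debt'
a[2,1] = 'appearance'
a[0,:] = ['road', 'television', 'difficulty', 'property', 'volume']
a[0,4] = 'volume'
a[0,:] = ['road', 'television', 'difficulty', 'property', 'volume']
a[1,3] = 'debt'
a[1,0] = 'cigarette'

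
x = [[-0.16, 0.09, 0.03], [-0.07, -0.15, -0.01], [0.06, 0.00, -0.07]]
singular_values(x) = [0.2, 0.17, 0.06]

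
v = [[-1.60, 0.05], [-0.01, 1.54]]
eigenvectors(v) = [[-1.0, -0.02], [-0.0, -1.0]]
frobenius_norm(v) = 2.22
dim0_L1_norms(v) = [1.61, 1.59]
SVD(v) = [[-0.93, -0.38], [-0.38, 0.93]] @ diag([1.6125537902385423, 1.5277009764961569]) @ [[0.92, -0.39], [0.39, 0.92]]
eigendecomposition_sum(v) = [[-1.60, 0.03], [-0.01, 0.00]] + [[-0.0, 0.02],[-0.0, 1.54]]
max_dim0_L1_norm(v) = 1.61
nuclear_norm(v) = 3.14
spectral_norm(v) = 1.61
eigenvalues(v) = [-1.6, 1.54]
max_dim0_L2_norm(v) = 1.6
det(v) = -2.46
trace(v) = -0.06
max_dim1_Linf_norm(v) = 1.6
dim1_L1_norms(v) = [1.65, 1.55]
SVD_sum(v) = [[-1.38, 0.58], [-0.56, 0.24]] + [[-0.22, -0.53],  [0.55, 1.3]]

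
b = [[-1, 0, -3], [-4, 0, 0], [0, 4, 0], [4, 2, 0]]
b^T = [[-1, -4, 0, 4], [0, 0, 4, 2], [-3, 0, 0, 0]]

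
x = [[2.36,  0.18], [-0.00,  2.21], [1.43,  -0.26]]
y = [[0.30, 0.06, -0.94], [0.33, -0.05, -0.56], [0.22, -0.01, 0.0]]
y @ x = [[-0.64, 0.43], [-0.02, 0.09], [0.52, 0.02]]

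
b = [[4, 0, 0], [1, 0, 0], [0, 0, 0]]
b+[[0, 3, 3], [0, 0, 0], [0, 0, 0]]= [[4, 3, 3], [1, 0, 0], [0, 0, 0]]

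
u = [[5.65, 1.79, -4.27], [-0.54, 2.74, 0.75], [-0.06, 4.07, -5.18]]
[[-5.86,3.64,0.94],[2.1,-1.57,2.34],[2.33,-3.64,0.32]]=u@ [[-1.22, 1.04, 0.33], [0.53, -0.46, 0.77], [-0.02, 0.33, 0.54]]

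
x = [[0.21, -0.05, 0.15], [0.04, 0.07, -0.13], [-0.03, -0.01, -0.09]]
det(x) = -0.00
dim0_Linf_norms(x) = [0.21, 0.07, 0.15]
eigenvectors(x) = [[-0.77, 0.71, -0.25], [-0.63, 0.7, 0.65], [0.12, -0.13, 0.72]]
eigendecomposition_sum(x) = [[0.97, -0.79, 1.06], [0.8, -0.65, 0.87], [-0.16, 0.13, -0.17]] + [[-0.76, 0.74, -0.94], [-0.75, 0.73, -0.92], [0.14, -0.13, 0.17]] + [[0.0, 0.0, 0.03],  [-0.01, -0.01, -0.08],  [-0.01, -0.01, -0.08]]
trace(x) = 0.19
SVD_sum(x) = [[0.17, -0.06, 0.18],[-0.05, 0.02, -0.06],[-0.05, 0.02, -0.06]] + [[0.04, 0.02, -0.03], [0.10, 0.04, -0.08], [0.02, 0.01, -0.02]] + [[0.0,-0.01,-0.00],  [-0.0,0.01,0.00],  [0.0,-0.04,-0.02]]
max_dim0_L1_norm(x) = 0.37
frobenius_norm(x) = 0.32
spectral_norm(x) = 0.28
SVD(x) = [[-0.91, -0.35, 0.21], [0.29, -0.91, -0.29], [0.29, -0.20, 0.94]] @ diag([0.28247502254529, 0.14127580566121176, 0.04300009735818539]) @ [[-0.67, 0.22, -0.71], [-0.74, -0.31, 0.6], [0.09, -0.92, -0.37]]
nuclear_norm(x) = 0.47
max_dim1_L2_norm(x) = 0.26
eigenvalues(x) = [0.14, 0.13, -0.09]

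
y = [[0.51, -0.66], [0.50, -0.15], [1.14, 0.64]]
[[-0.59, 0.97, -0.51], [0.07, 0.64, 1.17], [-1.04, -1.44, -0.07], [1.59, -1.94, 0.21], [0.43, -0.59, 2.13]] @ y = [[-0.4,-0.08], [1.69,0.61], [-1.33,0.86], [0.08,-0.62], [2.35,1.17]]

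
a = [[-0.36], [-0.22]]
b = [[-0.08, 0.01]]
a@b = [[0.03, -0.0], [0.02, -0.0]]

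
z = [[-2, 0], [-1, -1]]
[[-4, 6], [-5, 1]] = z @ [[2, -3], [3, 2]]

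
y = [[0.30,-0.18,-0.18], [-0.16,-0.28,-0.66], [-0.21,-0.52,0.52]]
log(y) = [[(-0.99+0.19j),  (0.17+0.64j),  (-0.02+0.39j)], [0.24+0.69j,  (-0.44+2.26j),  (-0.12+1.38j)], [-0.11+0.34j,  -0.07+1.12j,  -0.22+0.68j]]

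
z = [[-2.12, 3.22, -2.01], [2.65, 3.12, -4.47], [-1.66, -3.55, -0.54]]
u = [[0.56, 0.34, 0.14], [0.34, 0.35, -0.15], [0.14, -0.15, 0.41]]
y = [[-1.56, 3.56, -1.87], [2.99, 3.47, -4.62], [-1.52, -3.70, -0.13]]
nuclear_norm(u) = 1.32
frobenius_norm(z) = 8.44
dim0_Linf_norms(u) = [0.56, 0.35, 0.41]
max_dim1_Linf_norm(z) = 4.47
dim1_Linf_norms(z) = [3.22, 4.47, 3.55]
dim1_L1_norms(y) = [6.99, 11.08, 5.35]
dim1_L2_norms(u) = [0.67, 0.51, 0.46]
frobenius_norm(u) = 0.96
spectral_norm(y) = 7.72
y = z + u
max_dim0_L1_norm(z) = 9.89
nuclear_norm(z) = 13.57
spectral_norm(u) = 0.81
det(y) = 64.58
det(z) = 74.21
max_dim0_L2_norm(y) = 6.2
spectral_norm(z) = 7.09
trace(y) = 1.78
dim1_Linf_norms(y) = [3.56, 4.62, 3.7]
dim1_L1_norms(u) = [1.04, 0.84, 0.7]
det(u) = -0.00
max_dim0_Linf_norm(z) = 4.47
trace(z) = 0.46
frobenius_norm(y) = 8.77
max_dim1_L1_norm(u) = 1.04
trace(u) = 1.32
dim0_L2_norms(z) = [3.78, 5.72, 4.93]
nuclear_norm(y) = 13.56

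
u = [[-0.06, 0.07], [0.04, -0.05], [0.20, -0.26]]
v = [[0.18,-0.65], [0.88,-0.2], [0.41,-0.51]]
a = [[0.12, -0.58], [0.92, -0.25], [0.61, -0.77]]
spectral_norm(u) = 0.35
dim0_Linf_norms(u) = [0.2, 0.26]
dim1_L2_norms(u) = [0.09, 0.06, 0.33]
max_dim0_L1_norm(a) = 1.65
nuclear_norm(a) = 1.95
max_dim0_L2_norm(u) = 0.27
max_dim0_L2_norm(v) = 0.99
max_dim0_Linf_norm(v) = 0.88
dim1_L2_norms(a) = [0.59, 0.95, 0.98]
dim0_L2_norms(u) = [0.21, 0.27]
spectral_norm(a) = 1.38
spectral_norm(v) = 1.17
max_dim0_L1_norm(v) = 1.47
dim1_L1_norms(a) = [0.7, 1.17, 1.38]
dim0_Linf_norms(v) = [0.88, 0.65]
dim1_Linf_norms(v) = [0.65, 0.88, 0.51]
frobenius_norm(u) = 0.35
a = v + u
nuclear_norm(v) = 1.74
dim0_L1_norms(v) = [1.47, 1.36]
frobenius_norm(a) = 1.49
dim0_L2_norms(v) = [0.99, 0.85]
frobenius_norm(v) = 1.30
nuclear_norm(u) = 0.35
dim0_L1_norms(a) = [1.65, 1.6]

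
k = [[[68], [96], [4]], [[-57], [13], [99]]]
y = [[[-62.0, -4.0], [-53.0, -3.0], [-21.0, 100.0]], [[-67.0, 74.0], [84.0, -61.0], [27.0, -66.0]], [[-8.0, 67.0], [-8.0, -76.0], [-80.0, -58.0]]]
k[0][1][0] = 96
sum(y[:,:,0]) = -188.0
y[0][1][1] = -3.0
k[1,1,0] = 13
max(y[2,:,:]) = 67.0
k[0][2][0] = 4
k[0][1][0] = 96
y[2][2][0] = -80.0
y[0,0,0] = -62.0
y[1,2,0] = 27.0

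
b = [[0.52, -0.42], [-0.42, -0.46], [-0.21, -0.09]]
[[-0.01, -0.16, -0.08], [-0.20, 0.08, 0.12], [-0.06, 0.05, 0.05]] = b@[[0.19, -0.26, -0.21], [0.26, 0.07, -0.07]]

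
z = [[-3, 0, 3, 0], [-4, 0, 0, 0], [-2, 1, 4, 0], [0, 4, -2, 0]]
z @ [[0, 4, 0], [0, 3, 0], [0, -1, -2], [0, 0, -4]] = [[0, -15, -6], [0, -16, 0], [0, -9, -8], [0, 14, 4]]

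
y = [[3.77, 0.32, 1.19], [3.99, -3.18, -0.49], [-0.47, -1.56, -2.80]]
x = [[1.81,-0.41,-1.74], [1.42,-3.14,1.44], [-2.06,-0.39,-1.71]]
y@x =[[4.83, -3.01, -8.13], [3.72, 8.54, -10.68], [2.7, 6.18, 3.36]]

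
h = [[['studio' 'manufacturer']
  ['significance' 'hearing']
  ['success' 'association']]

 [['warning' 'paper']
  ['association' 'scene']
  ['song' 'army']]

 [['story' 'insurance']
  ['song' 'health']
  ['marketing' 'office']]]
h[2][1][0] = 'song'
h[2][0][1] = 'insurance'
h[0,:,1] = ['manufacturer', 'hearing', 'association']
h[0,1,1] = 'hearing'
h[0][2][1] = 'association'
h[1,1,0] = 'association'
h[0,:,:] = [['studio', 'manufacturer'], ['significance', 'hearing'], ['success', 'association']]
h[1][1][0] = 'association'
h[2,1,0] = 'song'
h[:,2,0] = ['success', 'song', 'marketing']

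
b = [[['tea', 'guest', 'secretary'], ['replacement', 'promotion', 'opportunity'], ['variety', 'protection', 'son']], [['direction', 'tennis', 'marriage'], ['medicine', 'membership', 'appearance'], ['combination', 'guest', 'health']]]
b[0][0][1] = 'guest'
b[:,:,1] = [['guest', 'promotion', 'protection'], ['tennis', 'membership', 'guest']]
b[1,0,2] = 'marriage'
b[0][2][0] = 'variety'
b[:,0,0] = ['tea', 'direction']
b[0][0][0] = 'tea'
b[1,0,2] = 'marriage'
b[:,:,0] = [['tea', 'replacement', 'variety'], ['direction', 'medicine', 'combination']]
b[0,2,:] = ['variety', 'protection', 'son']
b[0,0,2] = 'secretary'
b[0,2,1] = 'protection'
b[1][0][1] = 'tennis'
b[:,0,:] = [['tea', 'guest', 'secretary'], ['direction', 'tennis', 'marriage']]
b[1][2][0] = 'combination'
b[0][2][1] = 'protection'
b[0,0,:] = ['tea', 'guest', 'secretary']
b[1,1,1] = 'membership'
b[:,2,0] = ['variety', 'combination']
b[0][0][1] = 'guest'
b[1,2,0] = 'combination'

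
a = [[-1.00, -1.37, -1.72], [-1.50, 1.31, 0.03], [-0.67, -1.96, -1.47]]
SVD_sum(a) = [[-0.60, -1.71, -1.49], [0.15, 0.43, 0.37], [-0.65, -1.85, -1.61]] + [[-0.47, 0.26, -0.11], [-1.63, 0.91, -0.38], [0.06, -0.03, 0.01]] + [[0.07, 0.08, -0.12], [-0.02, -0.03, 0.04], [-0.07, -0.08, 0.12]]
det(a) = -1.65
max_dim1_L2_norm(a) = 2.54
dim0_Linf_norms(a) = [1.5, 1.96, 1.72]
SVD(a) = [[-0.67, -0.28, -0.69], [0.17, -0.96, 0.22], [-0.72, 0.03, 0.69]] @ diag([3.503425580873868, 1.9806792114386105, 0.2379476006467198]) @ [[0.26, 0.73, 0.63], [0.86, -0.48, 0.2], [-0.45, -0.49, 0.75]]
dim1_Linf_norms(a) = [1.72, 1.5, 1.96]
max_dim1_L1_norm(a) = 4.1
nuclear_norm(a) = 5.72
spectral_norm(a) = 3.50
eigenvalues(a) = [-2.99, 1.45, 0.38]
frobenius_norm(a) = 4.03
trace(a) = -1.16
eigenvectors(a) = [[0.73, 0.09, -0.34],  [0.25, -0.84, -0.58],  [0.64, 0.54, 0.74]]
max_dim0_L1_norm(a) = 4.64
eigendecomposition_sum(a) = [[-1.32, -1.09, -1.47],[-0.45, -0.37, -0.5],[-1.16, -0.96, -1.3]] + [[0.14, -0.19, -0.08], [-1.35, 1.83, 0.81], [0.87, -1.19, -0.53]] + [[0.18, -0.09, -0.17], [0.30, -0.15, -0.28], [-0.38, 0.19, 0.35]]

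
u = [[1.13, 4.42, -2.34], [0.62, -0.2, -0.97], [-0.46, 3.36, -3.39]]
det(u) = 11.05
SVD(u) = [[-0.73, -0.67, 0.11], [-0.07, 0.23, 0.97], [-0.68, 0.70, -0.21]] @ diag([6.8686114559492, 1.5438415892341975, 1.0422234954913443]) @ [[-0.08, -0.80, 0.59], [-0.61, -0.43, -0.66], [0.79, -0.42, -0.45]]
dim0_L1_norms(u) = [2.21, 7.98, 6.7]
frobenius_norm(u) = 7.12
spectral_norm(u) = 6.87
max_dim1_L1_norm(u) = 7.89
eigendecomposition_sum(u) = [[1.69-0.00j, (1.77+0j), (-1.04-0j)], [0.42-0.00j, (0.43+0j), -0.26-0.00j], [0.11-0.00j, 0.12+0.00j, -0.07-0.00j]] + [[-0.28-0.32j, (1.33+1.36j), -0.65-0.21j], [0.10-0.61j, -0.32+2.74j, -0.36-0.92j], [-0.29-1.55j, (1.62+6.84j), (-1.66-1.9j)]] + [[(-0.28+0.32j),(1.33-1.36j),(-0.65+0.21j)],[(0.1+0.61j),(-0.32-2.74j),(-0.36+0.92j)],[(-0.29+1.55j),1.62-6.84j,-1.66+1.90j]]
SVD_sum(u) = [[0.41, 4.02, -2.98], [0.04, 0.37, -0.28], [0.38, 3.74, -2.77]] + [[0.64, 0.45, 0.69], [-0.21, -0.15, -0.23], [-0.66, -0.47, -0.72]] + [[0.09, -0.05, -0.05], [0.8, -0.42, -0.46], [-0.17, 0.09, 0.1]]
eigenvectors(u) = [[-0.97+0.00j, -0.21+0.13j, (-0.21-0.13j)],[-0.24+0.00j, -0.33-0.12j, (-0.33+0.12j)],[-0.06+0.00j, -0.90+0.00j, (-0.9-0j)]]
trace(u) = -2.46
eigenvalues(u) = [(2.06+0j), (-2.26+0.51j), (-2.26-0.51j)]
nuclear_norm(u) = 9.45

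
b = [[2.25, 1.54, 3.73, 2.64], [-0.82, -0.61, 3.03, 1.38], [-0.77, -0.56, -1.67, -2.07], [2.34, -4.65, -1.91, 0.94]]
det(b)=60.140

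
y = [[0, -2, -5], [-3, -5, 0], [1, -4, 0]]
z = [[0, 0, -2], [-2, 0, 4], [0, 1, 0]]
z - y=[[0, 2, 3], [1, 5, 4], [-1, 5, 0]]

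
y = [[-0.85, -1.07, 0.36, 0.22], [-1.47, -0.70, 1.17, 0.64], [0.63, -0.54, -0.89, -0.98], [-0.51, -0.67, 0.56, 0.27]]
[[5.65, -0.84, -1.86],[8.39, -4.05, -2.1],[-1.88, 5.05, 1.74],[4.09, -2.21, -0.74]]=y @ [[-3.39, -1.59, 1.71], [-2.05, 0.19, 0.54], [2.40, -3.8, 2.40], [-1.31, -2.83, -3.15]]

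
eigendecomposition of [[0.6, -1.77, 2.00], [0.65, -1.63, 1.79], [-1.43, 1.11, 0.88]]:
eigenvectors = [[-0.73+0.00j,(-0.73-0j),(0.6+0j)], [(-0.62+0.07j),-0.62-0.07j,0.61+0.00j], [(-0.21-0.17j),(-0.21+0.17j),0.52+0.00j]]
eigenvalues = [(-0.34+0.62j), (-0.34-0.62j), (0.54+0j)]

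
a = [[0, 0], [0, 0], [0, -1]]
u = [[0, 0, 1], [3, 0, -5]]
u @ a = [[0, -1], [0, 5]]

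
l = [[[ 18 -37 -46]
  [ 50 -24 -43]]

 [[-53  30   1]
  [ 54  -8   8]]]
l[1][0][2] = 1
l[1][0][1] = 30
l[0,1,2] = -43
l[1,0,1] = 30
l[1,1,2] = 8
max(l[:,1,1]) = -8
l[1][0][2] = 1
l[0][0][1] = -37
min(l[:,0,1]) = -37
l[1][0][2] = 1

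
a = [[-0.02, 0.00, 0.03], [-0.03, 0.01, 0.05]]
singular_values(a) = [0.07, 0.01]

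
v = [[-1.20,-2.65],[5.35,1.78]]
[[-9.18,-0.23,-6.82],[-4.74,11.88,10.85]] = v @ [[-2.40, 2.58, 1.38],[4.55, -1.08, 1.95]]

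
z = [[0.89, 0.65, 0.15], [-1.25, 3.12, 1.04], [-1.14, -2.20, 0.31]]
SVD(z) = [[0.15,-0.43,0.89], [0.85,0.51,0.11], [-0.5,0.74,0.44]] @ diag([3.9484720055264, 2.0217427189757373, 0.41644351338800223]) @ [[-0.09, 0.98, 0.19], [-0.93, -0.15, 0.35], [0.37, -0.14, 0.92]]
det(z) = 3.32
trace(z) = 4.32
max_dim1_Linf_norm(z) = 3.12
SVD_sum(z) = [[-0.05, 0.57, 0.11],[-0.31, 3.29, 0.64],[0.18, -1.94, -0.38]] + [[0.81,  0.13,  -0.30], [-0.96,  -0.16,  0.36], [-1.39,  -0.23,  0.52]] + [[0.14, -0.05, 0.34], [0.02, -0.01, 0.04], [0.07, -0.03, 0.17]]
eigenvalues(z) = [(0.7+0j), (1.81+1.22j), (1.81-1.22j)]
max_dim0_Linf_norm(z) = 3.12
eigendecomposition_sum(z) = [[(0.35+0j),(-0.02+0j),0.08-0.00j], [(-0.43-0j),(0.02+0j),-0.10+0.00j], [(1.41+0j),-0.08+0.00j,(0.33-0j)]] + [[0.27+0.58j, 0.33-0.44j, (0.03-0.28j)], [-0.41+1.81j, (1.55-0.41j), (0.57-0.57j)], [-1.28-2.06j, -1.06+1.80j, (-0.01+1.05j)]] + [[0.27-0.58j, (0.33+0.44j), 0.03+0.28j], [(-0.41-1.81j), 1.55+0.41j, (0.57+0.57j)], [(-1.28+2.06j), -1.06-1.80j, -0.01-1.05j]]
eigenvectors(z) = [[(0.23+0j), -0.20-0.02j, -0.20+0.02j], [-0.28+0.00j, (-0.42-0.42j), -0.42+0.42j], [0.93+0.00j, (0.78+0j), (0.78-0j)]]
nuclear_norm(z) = 6.39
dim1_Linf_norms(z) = [0.89, 3.12, 2.2]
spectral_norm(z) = 3.95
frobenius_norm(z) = 4.46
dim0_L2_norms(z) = [1.91, 3.87, 1.1]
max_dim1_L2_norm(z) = 3.52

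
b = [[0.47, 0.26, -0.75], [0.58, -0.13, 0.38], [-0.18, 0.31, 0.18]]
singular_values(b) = [0.94, 0.72, 0.34]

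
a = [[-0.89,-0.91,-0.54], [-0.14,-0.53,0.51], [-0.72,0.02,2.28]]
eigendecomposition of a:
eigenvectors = [[-0.2, 0.98, 0.85], [0.18, 0.06, -0.48], [0.96, 0.21, 0.22]]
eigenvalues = [2.44, -1.06, -0.52]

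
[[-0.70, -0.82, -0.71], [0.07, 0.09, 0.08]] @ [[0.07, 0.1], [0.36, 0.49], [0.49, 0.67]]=[[-0.69, -0.95], [0.08, 0.10]]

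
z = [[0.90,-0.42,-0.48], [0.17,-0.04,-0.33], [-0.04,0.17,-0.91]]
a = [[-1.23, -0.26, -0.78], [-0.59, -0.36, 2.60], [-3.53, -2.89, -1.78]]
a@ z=[[-1.12, 0.39, 1.39], [-0.70, 0.70, -1.96], [-3.60, 1.3, 4.27]]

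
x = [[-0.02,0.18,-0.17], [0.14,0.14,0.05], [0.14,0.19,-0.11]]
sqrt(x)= [[0.34,0.55,-0.73], [0.1,0.19,0.35], [0.25,0.15,0.16]]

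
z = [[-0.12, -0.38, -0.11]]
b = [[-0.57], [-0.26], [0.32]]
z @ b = [[0.13]]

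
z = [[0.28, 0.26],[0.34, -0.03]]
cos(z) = [[0.92, -0.03], [-0.04, 0.96]]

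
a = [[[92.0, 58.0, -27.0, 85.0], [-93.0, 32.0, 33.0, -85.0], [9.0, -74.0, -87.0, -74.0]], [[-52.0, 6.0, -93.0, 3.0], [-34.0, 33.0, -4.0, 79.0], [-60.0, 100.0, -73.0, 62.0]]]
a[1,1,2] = -4.0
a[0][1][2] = 33.0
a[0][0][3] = 85.0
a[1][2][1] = 100.0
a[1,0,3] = 3.0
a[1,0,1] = 6.0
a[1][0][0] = -52.0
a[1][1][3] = 79.0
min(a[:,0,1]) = 6.0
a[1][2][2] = -73.0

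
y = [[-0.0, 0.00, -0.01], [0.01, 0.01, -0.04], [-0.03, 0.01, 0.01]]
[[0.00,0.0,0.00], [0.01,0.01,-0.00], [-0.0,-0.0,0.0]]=y@[[-0.02,0.10,-0.13],  [0.01,0.16,-0.15],  [-0.14,-0.1,-0.03]]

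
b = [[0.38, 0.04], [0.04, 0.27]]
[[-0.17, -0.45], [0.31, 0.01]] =b @[[-0.57, -1.22],[1.24, 0.22]]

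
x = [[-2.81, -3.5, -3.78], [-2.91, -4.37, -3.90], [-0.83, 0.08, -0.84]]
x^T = [[-2.81, -2.91, -0.83], [-3.50, -4.37, 0.08], [-3.78, -3.90, -0.84]]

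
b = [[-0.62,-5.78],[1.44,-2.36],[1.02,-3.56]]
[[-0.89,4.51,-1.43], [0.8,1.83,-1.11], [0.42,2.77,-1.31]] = b@[[0.69, -0.01, -0.31], [0.08, -0.78, 0.28]]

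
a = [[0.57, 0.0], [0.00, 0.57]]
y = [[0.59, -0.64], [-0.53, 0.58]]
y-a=[[0.02, -0.64], [-0.53, 0.01]]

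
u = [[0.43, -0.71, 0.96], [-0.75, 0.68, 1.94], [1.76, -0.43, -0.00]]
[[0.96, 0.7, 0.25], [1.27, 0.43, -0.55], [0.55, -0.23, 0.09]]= u@[[0.29, -0.3, -0.09], [-0.09, -0.69, -0.57], [0.8, 0.35, -0.12]]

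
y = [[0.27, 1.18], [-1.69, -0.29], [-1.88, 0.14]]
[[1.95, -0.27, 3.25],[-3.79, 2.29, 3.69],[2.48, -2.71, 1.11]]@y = [[-5.13, 2.83], [-11.83, -4.62], [3.16, 3.87]]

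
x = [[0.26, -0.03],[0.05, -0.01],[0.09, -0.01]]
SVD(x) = [[-0.93, 0.14], [-0.18, -0.98], [-0.32, 0.14]] @ diag([0.2815716496907294, 0.004172060694808474]) @ [[-0.99, 0.12], [0.12, 0.99]]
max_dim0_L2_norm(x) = 0.28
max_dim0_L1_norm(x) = 0.4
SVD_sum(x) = [[0.26, -0.03], [0.05, -0.01], [0.09, -0.01]] + [[0.0, 0.00], [-0.00, -0.00], [0.00, 0.0]]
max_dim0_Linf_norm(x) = 0.26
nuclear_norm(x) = 0.29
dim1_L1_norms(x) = [0.29, 0.06, 0.1]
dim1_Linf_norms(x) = [0.26, 0.05, 0.09]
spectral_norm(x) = 0.28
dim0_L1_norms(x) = [0.4, 0.05]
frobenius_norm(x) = 0.28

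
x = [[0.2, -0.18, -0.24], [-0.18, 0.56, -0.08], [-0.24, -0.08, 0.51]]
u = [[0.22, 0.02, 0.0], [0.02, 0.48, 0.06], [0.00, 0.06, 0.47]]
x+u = [[0.42, -0.16, -0.24], [-0.16, 1.04, -0.02], [-0.24, -0.02, 0.98]]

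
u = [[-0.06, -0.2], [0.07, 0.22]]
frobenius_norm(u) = 0.31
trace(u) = 0.16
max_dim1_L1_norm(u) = 0.29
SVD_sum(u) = [[-0.06, -0.20], [0.07, 0.22]] + [[0.0,-0.0], [0.0,-0.00]]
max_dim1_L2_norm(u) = 0.23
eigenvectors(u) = [[-0.95, 0.68], [0.31, -0.73]]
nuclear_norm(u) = 0.31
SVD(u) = [[-0.67,0.74], [0.74,0.67]] @ diag([0.3112770386690836, 0.0025700578604208654]) @ [[0.30, 0.96], [0.96, -0.30]]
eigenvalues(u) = [0.01, 0.15]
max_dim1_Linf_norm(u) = 0.22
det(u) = 0.00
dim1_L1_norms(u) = [0.26, 0.29]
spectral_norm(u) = 0.31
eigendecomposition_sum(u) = [[0.01,0.01], [-0.0,-0.00]] + [[-0.07, -0.21], [0.07, 0.22]]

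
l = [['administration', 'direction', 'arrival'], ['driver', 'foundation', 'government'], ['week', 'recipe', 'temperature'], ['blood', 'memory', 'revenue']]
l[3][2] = 'revenue'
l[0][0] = 'administration'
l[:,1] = ['direction', 'foundation', 'recipe', 'memory']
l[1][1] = 'foundation'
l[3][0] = 'blood'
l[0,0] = 'administration'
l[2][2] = 'temperature'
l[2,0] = 'week'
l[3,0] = 'blood'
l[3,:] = ['blood', 'memory', 'revenue']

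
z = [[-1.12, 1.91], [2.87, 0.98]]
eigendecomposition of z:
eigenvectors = [[-0.78, -0.47], [0.62, -0.88]]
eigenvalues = [-2.64, 2.5]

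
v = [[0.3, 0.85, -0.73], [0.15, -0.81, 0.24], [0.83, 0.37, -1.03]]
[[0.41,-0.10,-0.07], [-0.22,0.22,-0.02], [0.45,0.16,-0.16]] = v @ [[0.20, 0.19, 0.12], [0.26, -0.27, 0.13], [-0.18, -0.10, 0.30]]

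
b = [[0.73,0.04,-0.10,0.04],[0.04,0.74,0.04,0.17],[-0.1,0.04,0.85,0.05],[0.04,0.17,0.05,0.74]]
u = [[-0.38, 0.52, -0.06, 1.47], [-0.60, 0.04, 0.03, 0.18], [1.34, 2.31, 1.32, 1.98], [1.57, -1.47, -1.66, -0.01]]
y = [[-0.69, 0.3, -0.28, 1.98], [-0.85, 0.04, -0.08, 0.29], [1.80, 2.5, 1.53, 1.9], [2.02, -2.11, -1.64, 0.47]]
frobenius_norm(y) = 5.68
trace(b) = 3.06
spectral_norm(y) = 4.23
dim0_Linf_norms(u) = [1.57, 2.31, 1.66, 1.98]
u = y @ b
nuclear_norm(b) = 3.06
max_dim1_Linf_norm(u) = 2.31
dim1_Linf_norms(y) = [1.98, 0.85, 2.5, 2.11]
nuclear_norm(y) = 9.49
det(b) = 0.31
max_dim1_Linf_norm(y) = 2.5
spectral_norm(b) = 0.95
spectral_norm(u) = 3.95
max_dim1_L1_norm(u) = 6.95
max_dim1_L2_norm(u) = 3.58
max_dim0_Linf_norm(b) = 0.85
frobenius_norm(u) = 4.81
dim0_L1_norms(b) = [0.91, 0.99, 1.04, 1.0]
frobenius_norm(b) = 1.56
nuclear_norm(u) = 7.67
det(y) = -0.07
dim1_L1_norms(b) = [0.91, 0.99, 1.04, 1.0]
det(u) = -0.03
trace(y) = 1.35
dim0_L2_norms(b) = [0.74, 0.76, 0.86, 0.76]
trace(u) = 0.97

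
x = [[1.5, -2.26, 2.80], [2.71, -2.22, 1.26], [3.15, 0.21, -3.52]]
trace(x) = -4.24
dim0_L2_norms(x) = [4.42, 3.17, 4.67]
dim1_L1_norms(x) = [6.56, 6.19, 6.88]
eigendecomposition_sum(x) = [[1.82, -1.20, 0.78], [2.02, -1.34, 0.87], [1.34, -0.89, 0.58]] + [[0.32, -0.38, 0.13], [0.72, -0.85, 0.30], [0.37, -0.43, 0.15]] + [[-0.64, -0.68, 1.89], [-0.03, -0.03, 0.09], [1.44, 1.53, -4.25]]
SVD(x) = [[-0.73,  0.10,  -0.67], [-0.56,  0.46,  0.69], [0.38,  0.88,  -0.28]] @ diag([5.272544735881822, 4.858915377638459, 0.07689838147457406]) @ [[-0.27, 0.57, -0.78], [0.86, -0.22, -0.46], [-0.43, -0.79, -0.43]]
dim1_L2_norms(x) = [3.9, 3.72, 4.73]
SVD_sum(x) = [[1.06,-2.19,3.00], [0.81,-1.69,2.31], [-0.54,1.13,-1.55]] + [[0.42, -0.11, -0.23], [1.92, -0.49, -1.03], [3.69, -0.94, -1.98]] + [[0.02,0.04,0.02], [-0.02,-0.04,-0.02], [0.01,0.02,0.01]]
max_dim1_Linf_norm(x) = 3.52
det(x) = 1.97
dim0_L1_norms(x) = [7.36, 4.69, 7.58]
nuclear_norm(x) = 10.21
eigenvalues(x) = [1.06, -0.38, -4.92]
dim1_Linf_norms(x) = [2.8, 2.71, 3.52]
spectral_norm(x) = 5.27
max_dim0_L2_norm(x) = 4.67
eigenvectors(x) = [[-0.60, 0.37, -0.41], [-0.67, 0.83, -0.02], [-0.44, 0.42, 0.91]]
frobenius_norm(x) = 7.17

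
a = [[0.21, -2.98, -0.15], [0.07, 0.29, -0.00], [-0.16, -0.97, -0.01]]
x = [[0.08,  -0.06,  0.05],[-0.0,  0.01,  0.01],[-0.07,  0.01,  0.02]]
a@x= [[0.03, -0.04, -0.02], [0.01, -0.00, 0.01], [-0.01, -0.0, -0.02]]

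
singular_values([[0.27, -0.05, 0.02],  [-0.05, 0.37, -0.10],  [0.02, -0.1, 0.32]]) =[0.46, 0.27, 0.23]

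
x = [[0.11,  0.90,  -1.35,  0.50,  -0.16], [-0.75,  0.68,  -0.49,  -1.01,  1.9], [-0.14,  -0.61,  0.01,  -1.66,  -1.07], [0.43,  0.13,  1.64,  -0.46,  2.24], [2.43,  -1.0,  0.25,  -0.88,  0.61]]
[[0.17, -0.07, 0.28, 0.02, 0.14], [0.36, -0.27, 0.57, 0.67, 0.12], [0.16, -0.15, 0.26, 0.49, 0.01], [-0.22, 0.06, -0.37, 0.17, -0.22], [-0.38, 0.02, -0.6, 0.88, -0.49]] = x@[[-0.16,0.05,-0.25,0.13,-0.15], [0.06,0.01,0.10,-0.19,0.09], [-0.14,0.11,-0.23,-0.29,-0.05], [-0.11,0.11,-0.18,-0.37,-0.00], [0.01,-0.04,0.01,0.2,-0.04]]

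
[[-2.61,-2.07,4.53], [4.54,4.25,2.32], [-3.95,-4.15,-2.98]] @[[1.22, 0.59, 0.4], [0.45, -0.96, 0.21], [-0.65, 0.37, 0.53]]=[[-7.06, 2.12, 0.92], [5.94, -0.54, 3.94], [-4.75, 0.55, -4.03]]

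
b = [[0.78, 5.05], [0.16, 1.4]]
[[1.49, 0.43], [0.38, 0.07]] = b@ [[0.48, 0.87], [0.22, -0.05]]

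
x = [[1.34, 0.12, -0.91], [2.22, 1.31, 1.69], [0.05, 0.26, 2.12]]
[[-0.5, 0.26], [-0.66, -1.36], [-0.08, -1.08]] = x @[[-0.45, -0.11], [0.35, -0.23], [-0.07, -0.48]]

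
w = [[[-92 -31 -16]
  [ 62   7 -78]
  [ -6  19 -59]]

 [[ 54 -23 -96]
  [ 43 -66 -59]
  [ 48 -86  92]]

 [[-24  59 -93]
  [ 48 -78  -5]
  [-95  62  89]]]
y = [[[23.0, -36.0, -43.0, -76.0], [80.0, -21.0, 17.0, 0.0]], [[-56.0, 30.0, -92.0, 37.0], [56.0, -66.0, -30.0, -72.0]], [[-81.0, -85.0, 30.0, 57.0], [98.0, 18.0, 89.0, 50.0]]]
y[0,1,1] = -21.0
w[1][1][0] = 43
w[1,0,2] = -96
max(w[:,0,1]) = 59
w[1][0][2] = -96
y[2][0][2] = 30.0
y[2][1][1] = 18.0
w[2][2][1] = 62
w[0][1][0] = 62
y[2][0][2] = 30.0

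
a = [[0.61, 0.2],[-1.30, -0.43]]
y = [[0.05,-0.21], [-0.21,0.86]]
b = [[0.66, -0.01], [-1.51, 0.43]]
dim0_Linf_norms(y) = [0.21, 0.86]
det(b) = 0.27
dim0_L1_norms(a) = [1.91, 0.63]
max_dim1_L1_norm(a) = 1.73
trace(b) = 1.09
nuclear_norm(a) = 1.51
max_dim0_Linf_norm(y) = 0.86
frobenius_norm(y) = 0.91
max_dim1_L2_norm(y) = 0.89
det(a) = -0.00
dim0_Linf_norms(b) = [1.51, 0.43]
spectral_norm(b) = 1.70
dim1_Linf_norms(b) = [0.66, 1.51]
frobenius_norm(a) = 1.51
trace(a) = 0.18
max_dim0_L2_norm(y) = 0.89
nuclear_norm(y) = 0.91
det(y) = -0.00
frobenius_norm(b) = 1.70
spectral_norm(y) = 0.91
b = a + y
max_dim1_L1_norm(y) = 1.07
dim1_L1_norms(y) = [0.26, 1.07]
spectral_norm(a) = 1.51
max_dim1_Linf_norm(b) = 1.51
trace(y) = 0.91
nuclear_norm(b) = 1.85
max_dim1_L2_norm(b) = 1.57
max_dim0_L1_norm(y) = 1.07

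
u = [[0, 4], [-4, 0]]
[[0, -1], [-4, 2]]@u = [[4, 0], [-8, -16]]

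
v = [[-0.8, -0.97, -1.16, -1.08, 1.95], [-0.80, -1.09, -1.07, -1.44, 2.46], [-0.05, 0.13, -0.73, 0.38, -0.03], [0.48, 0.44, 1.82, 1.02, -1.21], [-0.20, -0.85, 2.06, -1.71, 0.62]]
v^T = [[-0.80, -0.8, -0.05, 0.48, -0.20], [-0.97, -1.09, 0.13, 0.44, -0.85], [-1.16, -1.07, -0.73, 1.82, 2.06], [-1.08, -1.44, 0.38, 1.02, -1.71], [1.95, 2.46, -0.03, -1.21, 0.62]]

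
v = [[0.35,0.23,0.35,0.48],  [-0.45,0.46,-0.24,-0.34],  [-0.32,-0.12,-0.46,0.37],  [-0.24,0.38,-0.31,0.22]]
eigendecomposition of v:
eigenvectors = [[(0.63+0j), (0.63-0j), -0.59-0.29j, (-0.59+0.29j)],  [(-0.22+0.58j), (-0.22-0.58j), 0.00-0.17j, 0.17j],  [(-0.04+0.13j), (-0.04-0.13j), (0.71+0j), (0.71-0j)],  [(0.18+0.42j), 0.18-0.42j, (0.17+0.1j), 0.17-0.10j]]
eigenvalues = [(0.39+0.6j), (0.39-0.6j), (-0.1+0.22j), (-0.1-0.22j)]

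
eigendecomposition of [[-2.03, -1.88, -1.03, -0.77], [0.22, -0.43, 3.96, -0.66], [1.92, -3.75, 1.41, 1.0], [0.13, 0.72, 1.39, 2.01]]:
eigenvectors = [[(0.94+0j), (-0.13-0.3j), (-0.13+0.3j), -0.25+0.00j],[0.28+0.00j, -0.18+0.61j, (-0.18-0.61j), (0.07+0j)],[(-0.19+0j), -0.65+0.00j, (-0.65-0j), (0.22+0j)],[(-0.01+0j), (0.17+0.19j), (0.17-0.19j), (0.94+0j)]]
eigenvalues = [(-2.37+0j), (0.49+4.13j), (0.49-4.13j), (2.35+0j)]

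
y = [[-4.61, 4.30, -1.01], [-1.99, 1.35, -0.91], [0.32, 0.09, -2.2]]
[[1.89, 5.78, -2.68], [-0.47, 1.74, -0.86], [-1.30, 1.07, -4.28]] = y @ [[1.07, 0.50, -1.73], [1.78, 1.8, -2.1], [0.82, -0.34, 1.61]]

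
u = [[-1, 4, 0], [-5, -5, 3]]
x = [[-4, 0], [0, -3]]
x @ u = [[4, -16, 0], [15, 15, -9]]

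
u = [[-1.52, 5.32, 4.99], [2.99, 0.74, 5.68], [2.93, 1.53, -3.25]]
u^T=[[-1.52, 2.99, 2.93], [5.32, 0.74, 1.53], [4.99, 5.68, -3.25]]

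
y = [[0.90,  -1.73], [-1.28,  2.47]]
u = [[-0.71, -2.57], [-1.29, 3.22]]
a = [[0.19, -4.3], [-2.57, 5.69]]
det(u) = -5.60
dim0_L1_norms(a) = [2.76, 9.99]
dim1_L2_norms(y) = [1.95, 2.78]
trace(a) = 5.88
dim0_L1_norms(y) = [2.18, 4.2]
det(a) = -9.97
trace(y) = 3.37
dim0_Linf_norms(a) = [2.57, 5.69]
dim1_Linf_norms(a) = [4.3, 5.69]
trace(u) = 2.51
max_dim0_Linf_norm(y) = 2.47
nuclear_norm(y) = 3.40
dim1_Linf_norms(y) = [1.73, 2.47]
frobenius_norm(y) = 3.40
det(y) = 0.01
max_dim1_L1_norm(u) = 4.51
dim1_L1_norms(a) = [4.49, 8.26]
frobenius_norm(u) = 4.38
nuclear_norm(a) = 8.80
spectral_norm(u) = 4.16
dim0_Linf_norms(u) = [1.29, 3.22]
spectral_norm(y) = 3.40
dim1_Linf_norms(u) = [2.57, 3.22]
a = u + y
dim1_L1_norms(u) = [3.28, 4.51]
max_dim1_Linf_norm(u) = 3.22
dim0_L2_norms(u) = [1.47, 4.12]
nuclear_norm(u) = 5.51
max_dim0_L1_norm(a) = 9.99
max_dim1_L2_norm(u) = 3.47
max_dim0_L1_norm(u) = 5.79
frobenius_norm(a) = 7.58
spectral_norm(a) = 7.46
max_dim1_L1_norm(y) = 3.75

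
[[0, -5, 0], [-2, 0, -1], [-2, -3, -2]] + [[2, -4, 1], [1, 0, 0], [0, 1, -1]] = [[2, -9, 1], [-1, 0, -1], [-2, -2, -3]]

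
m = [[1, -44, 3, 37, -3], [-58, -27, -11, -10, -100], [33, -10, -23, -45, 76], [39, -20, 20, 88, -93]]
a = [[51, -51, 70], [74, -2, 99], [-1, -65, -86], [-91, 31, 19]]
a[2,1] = -65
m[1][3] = -10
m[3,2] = 20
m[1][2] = -11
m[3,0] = 39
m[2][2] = -23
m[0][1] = -44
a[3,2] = 19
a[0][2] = 70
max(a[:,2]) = 99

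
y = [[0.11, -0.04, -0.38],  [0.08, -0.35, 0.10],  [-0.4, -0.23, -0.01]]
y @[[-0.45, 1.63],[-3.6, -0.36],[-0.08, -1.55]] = [[0.12, 0.78], [1.22, 0.10], [1.01, -0.55]]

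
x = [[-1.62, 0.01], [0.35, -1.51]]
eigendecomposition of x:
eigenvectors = [[-0.36,-0.07], [0.93,-1.00]]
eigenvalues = [-1.65, -1.48]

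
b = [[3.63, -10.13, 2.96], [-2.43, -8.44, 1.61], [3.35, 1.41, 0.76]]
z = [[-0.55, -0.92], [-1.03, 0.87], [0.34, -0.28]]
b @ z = [[9.44, -12.98], [10.58, -5.56], [-3.04, -2.07]]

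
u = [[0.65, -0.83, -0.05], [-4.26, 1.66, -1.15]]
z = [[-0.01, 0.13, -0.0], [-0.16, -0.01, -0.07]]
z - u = [[-0.66,0.96,0.05],[4.1,-1.67,1.08]]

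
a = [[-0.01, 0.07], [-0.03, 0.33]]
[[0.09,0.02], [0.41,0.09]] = a@[[-1.1, 0.76],[1.13, 0.35]]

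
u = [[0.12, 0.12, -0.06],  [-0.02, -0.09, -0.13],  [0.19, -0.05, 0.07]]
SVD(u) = [[-0.52, 0.84, -0.15], [0.32, 0.03, -0.95], [-0.79, -0.54, -0.28]] @ diag([0.23468722419747748, 0.15551090155380395, 0.1484529093564893]) @ [[-0.93, -0.22, -0.28], [-0.01, 0.81, -0.59], [-0.36, 0.55, 0.76]]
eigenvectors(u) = [[0.12+0.58j, 0.12-0.58j, -0.28+0.00j], [(-0.33+0.17j), (-0.33-0.17j), (0.85+0j)], [(0.71+0j), 0.71-0.00j, 0.44+0.00j]]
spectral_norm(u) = 0.23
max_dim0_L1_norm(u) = 0.33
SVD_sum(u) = [[0.11, 0.03, 0.03],[-0.07, -0.02, -0.02],[0.17, 0.04, 0.05]] + [[-0.0, 0.11, -0.08], [-0.00, 0.00, -0.0], [0.00, -0.07, 0.05]] + [[0.01, -0.01, -0.02], [0.05, -0.08, -0.11], [0.01, -0.02, -0.03]]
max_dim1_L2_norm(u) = 0.21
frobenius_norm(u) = 0.32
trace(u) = 0.10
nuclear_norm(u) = 0.54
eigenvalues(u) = [(0.13+0.14j), (0.13-0.14j), (-0.15+0j)]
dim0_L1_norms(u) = [0.33, 0.26, 0.26]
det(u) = -0.01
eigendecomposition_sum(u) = [[(0.07+0.06j), 0.04-0.01j, -0.04+0.05j], [(-0.03+0.05j), (0.01+0.02j), (-0.04-0.02j)], [0.09-0.06j, 0.00-0.05j, 0.05+0.06j]] + [[0.07-0.06j, (0.04+0.01j), -0.04-0.05j], [-0.03-0.05j, 0.01-0.02j, (-0.04+0.02j)], [0.09+0.06j, 0.05j, (0.05-0.06j)]] + [[-0.01+0.00j, (0.04+0j), 0.02-0.00j], [0.03-0.00j, -0.11-0.00j, (-0.06+0j)], [0.02-0.00j, -0.06-0.00j, -0.03+0.00j]]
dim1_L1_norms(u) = [0.3, 0.24, 0.31]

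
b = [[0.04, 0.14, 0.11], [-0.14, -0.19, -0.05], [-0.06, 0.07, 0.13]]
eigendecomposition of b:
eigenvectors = [[-0.54+0.00j, (0.63+0j), (0.63-0j)], [0.71+0.00j, -0.52+0.11j, -0.52-0.11j], [(-0.45+0j), 0.52+0.22j, (0.52-0.22j)]]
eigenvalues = [(-0.05+0j), (0.02+0.06j), (0.02-0.06j)]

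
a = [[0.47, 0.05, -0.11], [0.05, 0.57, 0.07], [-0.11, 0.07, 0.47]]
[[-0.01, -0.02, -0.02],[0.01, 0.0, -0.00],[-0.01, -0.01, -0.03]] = a @ [[-0.03, -0.05, -0.07], [0.02, 0.01, 0.01], [-0.04, -0.04, -0.08]]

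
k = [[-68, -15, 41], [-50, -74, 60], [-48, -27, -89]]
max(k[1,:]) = 60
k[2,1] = -27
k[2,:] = [-48, -27, -89]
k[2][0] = -48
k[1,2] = 60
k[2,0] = -48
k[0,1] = -15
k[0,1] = -15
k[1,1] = -74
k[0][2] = 41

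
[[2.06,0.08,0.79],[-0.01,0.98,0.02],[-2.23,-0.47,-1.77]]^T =[[2.06, -0.01, -2.23], [0.08, 0.98, -0.47], [0.79, 0.02, -1.77]]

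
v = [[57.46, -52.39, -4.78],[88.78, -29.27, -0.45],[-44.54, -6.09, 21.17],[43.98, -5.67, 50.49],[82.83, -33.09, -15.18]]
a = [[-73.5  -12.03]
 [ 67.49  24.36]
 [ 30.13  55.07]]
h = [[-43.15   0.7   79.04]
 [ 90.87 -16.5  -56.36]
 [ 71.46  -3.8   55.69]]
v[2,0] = -44.54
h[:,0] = [-43.15, 90.87, 71.46]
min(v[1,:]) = -29.27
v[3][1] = -5.67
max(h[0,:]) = 79.04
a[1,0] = 67.49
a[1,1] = 24.36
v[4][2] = -15.18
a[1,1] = 24.36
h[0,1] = 0.7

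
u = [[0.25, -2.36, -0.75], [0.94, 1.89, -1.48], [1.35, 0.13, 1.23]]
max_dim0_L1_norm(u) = 4.38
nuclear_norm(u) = 6.70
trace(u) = 3.37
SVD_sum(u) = [[-0.41,  -2.06,  0.33], [0.43,  2.17,  -0.35], [0.04,  0.19,  -0.03]] + [[-0.17, -0.12, -0.95], [-0.18, -0.13, -1.03], [0.25, 0.18, 1.42]] + [[0.83, -0.18, -0.13], [0.69, -0.15, -0.11], [1.06, -0.24, -0.16]]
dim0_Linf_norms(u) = [1.35, 2.36, 1.48]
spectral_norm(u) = 3.09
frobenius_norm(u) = 4.02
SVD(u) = [[0.69, -0.48, -0.55],[-0.72, -0.51, -0.46],[-0.06, 0.71, -0.7]] @ diag([3.093225558661079, 2.0425855343815624, 1.5661417490064666]) @ [[-0.19, -0.97, 0.16], [0.18, 0.12, 0.98], [-0.97, 0.22, 0.15]]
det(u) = 9.90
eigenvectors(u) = [[0.74+0.00j,0.74-0.00j,(0.53+0j)], [-0.02-0.48j,(-0.02+0.48j),-0.65+0.00j], [-0.19-0.43j,-0.19+0.43j,(0.55+0j)]]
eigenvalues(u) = [(0.5+1.98j), (0.5-1.98j), (2.38+0j)]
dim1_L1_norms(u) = [3.36, 4.31, 2.71]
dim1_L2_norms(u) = [2.49, 2.58, 1.83]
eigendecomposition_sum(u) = [[(0.01+0.95j), (-0.73+0.58j), (-0.87-0.22j)], [0.62-0.02j, 0.40+0.47j, (-0.13+0.58j)], [(0.55-0.25j), (0.53+0.28j), 0.10+0.57j]] + [[0.01-0.95j,-0.73-0.58j,-0.87+0.22j], [(0.62+0.02j),(0.4-0.47j),(-0.13-0.58j)], [(0.55+0.25j),0.53-0.28j,0.10-0.57j]] + [[0.24+0.00j, -0.89+0.00j, 1.00-0.00j], [(-0.29-0j), 1.10-0.00j, (-1.23+0j)], [(0.25+0j), (-0.93+0j), (1.04-0j)]]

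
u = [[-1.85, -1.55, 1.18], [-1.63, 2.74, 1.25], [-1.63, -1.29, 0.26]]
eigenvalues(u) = [(-0.95+1.03j), (-0.95-1.03j), (3.05+0j)]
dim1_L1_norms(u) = [4.58, 5.62, 3.18]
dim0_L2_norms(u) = [2.96, 3.4, 1.74]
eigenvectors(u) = [[0.54-0.35j,0.54+0.35j,(0.34+0j)], [(0.02-0.15j),0.02+0.15j,-0.91+0.00j], [(0.75+0j),(0.75-0j),0.22+0.00j]]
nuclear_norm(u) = 7.31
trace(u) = 1.15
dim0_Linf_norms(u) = [1.85, 2.74, 1.25]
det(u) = 5.95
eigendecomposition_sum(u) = [[-1.15-0.25j, (-0.25+0.09j), (0.73+0.76j)], [(-0.23+0.16j), -0.02+0.06j, (0.25-0j)], [(-0.96-0.98j), -0.31-0.07j, 0.22+1.21j]] + [[-1.15+0.25j, -0.25-0.09j, (0.73-0.76j)],[(-0.23-0.16j), (-0.02-0.06j), 0.25+0.00j],[-0.96+0.98j, -0.31+0.07j, (0.22-1.21j)]] + [[0.44-0.00j,-1.05-0.00j,(-0.28-0j)],[(-1.18+0j),(2.79+0j),(0.75+0j)],[(0.29-0j),(-0.68-0j),-0.18-0.00j]]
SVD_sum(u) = [[0.17, -0.62, -0.18], [-0.83, 3.06, 0.88], [0.18, -0.67, -0.19]] + [[-2.17, -0.89, 1.08],[-0.79, -0.33, 0.40],[-1.61, -0.67, 0.81]] + [[0.15, -0.04, 0.27], [-0.01, 0.0, -0.02], [-0.20, 0.05, -0.35]]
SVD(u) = [[0.19, -0.77, 0.61], [-0.96, -0.28, -0.05], [0.21, -0.57, -0.79]] @ diag([3.4349947203667064, 3.356692899798586, 0.516162811034101]) @ [[0.25, -0.93, -0.27],[0.84, 0.35, -0.42],[0.48, -0.12, 0.87]]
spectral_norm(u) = 3.43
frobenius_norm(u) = 4.83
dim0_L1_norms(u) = [5.11, 5.58, 2.69]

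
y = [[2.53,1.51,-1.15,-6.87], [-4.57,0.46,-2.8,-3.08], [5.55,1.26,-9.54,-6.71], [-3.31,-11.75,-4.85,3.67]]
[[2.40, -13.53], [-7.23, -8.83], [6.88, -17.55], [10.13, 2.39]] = y @ [[1.49, 0.24], [-1.33, 0.10], [0.04, 0.6], [-0.1, 1.98]]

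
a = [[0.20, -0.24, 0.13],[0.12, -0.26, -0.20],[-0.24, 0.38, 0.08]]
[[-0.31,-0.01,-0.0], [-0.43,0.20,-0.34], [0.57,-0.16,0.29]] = a@ [[-0.21, 0.73, -0.55], [1.30, 0.2, 0.18], [0.33, -0.82, 1.15]]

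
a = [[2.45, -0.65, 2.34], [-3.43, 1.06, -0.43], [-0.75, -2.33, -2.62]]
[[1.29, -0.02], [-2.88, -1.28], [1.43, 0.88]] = a @ [[0.74, 0.43], [-0.46, 0.0], [-0.35, -0.46]]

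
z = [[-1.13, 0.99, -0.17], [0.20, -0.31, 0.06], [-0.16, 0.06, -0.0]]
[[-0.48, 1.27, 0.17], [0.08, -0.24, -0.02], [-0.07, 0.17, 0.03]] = z @ [[0.44, -1.03, -0.24], [0.05, 0.16, -0.19], [0.18, 0.28, -0.52]]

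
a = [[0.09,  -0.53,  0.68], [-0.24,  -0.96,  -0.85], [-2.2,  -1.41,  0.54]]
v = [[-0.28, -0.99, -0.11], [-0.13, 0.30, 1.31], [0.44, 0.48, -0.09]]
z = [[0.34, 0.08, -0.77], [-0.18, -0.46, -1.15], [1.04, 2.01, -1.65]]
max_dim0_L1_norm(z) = 3.57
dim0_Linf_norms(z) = [1.04, 2.01, 1.65]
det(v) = -0.35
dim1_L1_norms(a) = [1.3, 2.05, 4.15]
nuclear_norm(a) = 4.69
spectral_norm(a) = 2.75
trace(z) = -1.77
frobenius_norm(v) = 1.82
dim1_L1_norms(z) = [1.19, 1.79, 4.7]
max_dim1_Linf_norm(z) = 2.01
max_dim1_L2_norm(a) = 2.67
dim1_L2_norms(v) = [1.03, 1.35, 0.66]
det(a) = -2.42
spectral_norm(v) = 1.43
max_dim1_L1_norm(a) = 4.15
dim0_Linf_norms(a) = [2.2, 1.41, 0.85]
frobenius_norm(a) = 3.09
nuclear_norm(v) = 2.76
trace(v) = -0.07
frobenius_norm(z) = 3.18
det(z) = 0.83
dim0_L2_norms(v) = [0.54, 1.14, 1.32]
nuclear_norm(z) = 4.42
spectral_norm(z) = 2.90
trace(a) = -0.33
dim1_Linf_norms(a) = [0.68, 0.96, 2.2]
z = a @ v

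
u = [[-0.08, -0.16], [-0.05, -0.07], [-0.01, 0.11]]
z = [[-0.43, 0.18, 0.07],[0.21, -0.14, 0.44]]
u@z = [[0.00,  0.01,  -0.08], [0.01,  0.0,  -0.03], [0.03,  -0.02,  0.05]]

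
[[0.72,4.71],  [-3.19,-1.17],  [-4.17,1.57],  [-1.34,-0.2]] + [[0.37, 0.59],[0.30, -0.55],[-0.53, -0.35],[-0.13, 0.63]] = [[1.09, 5.30],[-2.89, -1.72],[-4.7, 1.22],[-1.47, 0.43]]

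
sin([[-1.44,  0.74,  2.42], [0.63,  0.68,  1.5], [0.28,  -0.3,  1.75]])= [[-0.75, 0.6, 1.1], [0.36, 0.83, 0.12], [0.17, -0.1, 1.04]]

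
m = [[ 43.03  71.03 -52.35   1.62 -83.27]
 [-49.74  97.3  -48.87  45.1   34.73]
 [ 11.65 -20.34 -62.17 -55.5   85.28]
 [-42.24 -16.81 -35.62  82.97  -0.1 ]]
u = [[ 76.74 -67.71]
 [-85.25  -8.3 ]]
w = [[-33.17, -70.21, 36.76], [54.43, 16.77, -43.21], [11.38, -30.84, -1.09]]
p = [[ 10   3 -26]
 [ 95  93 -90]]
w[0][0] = -33.17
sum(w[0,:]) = -66.62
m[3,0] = -42.24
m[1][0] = -49.74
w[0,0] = -33.17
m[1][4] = 34.73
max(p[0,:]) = 10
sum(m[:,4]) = 36.64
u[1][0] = -85.25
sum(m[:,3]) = 74.19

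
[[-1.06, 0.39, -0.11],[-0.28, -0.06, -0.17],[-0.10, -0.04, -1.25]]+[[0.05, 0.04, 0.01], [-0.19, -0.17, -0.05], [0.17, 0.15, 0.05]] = [[-1.01,  0.43,  -0.10], [-0.47,  -0.23,  -0.22], [0.07,  0.11,  -1.2]]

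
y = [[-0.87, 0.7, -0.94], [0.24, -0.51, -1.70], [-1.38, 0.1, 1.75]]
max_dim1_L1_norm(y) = 3.23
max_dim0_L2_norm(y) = 2.61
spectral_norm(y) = 2.78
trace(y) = 0.37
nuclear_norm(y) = 4.89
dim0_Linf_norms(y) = [1.38, 0.7, 1.75]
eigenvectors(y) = [[-0.35+0.00j,0.70+0.00j,(0.7-0j)], [(-0.51+0j),(0.36+0.52j),(0.36-0.52j)], [0.79+0.00j,0.34+0.04j,(0.34-0.04j)]]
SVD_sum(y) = [[0.18, -0.05, -0.42], [0.66, -0.17, -1.56], [-0.83, 0.21, 1.97]] + [[-1.14, 0.55, -0.54], [-0.22, 0.1, -0.1], [-0.41, 0.2, -0.20]] + [[0.09, 0.2, 0.02], [-0.2, -0.45, -0.04], [-0.14, -0.31, -0.02]]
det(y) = 2.62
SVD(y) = [[0.16, -0.92, -0.34],  [0.61, -0.18, 0.77],  [-0.77, -0.34, 0.54]] @ diag([2.7783238190671184, 1.4803866055497514, 0.6359813318904802]) @ [[0.39,  -0.1,  -0.92], [0.83,  -0.40,  0.39], [-0.40,  -0.91,  -0.07]]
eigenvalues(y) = [(2.29+0j), (-0.96+0.47j), (-0.96-0.47j)]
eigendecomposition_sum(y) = [[(0.36+0j),0.06+0.00j,-0.81+0.00j], [0.53+0.00j,(0.09+0j),-1.19+0.00j], [(-0.82-0j),-0.14+0.00j,(1.85+0j)]] + [[-0.61-0.23j, 0.32+0.63j, (-0.06+0.3j)],[(-0.14-0.58j), (-0.3+0.56j), (-0.26+0.11j)],[(-0.28-0.15j), 0.12+0.32j, -0.05+0.14j]] + [[-0.61+0.23j,(0.32-0.63j),-0.06-0.30j], [-0.14+0.58j,(-0.3-0.56j),-0.26-0.11j], [(-0.28+0.15j),(0.12-0.32j),-0.05-0.14j]]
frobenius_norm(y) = 3.21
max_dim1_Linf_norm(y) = 1.75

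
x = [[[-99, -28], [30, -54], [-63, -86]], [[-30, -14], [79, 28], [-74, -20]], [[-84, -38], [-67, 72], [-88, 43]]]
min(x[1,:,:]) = -74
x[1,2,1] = -20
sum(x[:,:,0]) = -396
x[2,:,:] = [[-84, -38], [-67, 72], [-88, 43]]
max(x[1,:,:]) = 79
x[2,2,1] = 43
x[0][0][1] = -28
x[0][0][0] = -99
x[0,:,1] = [-28, -54, -86]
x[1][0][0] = -30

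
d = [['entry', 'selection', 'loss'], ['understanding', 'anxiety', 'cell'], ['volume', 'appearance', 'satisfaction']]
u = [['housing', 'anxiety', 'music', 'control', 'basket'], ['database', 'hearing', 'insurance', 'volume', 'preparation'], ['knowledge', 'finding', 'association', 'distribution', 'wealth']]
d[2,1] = 'appearance'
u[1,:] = ['database', 'hearing', 'insurance', 'volume', 'preparation']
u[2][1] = 'finding'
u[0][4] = 'basket'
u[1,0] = 'database'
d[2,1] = 'appearance'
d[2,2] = 'satisfaction'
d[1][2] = 'cell'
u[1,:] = ['database', 'hearing', 'insurance', 'volume', 'preparation']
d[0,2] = 'loss'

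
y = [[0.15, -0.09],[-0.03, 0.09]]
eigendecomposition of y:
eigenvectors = [[0.95, 0.71], [-0.32, 0.71]]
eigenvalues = [0.18, 0.06]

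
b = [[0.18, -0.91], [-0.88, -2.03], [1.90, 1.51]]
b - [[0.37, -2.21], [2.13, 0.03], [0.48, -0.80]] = [[-0.19,  1.30], [-3.01,  -2.06], [1.42,  2.31]]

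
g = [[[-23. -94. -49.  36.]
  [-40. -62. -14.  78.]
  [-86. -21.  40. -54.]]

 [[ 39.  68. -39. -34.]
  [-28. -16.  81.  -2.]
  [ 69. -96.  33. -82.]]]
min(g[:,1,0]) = -40.0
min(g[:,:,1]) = -96.0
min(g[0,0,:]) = -94.0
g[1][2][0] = 69.0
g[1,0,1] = 68.0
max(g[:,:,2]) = 81.0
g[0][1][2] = -14.0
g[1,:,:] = [[39.0, 68.0, -39.0, -34.0], [-28.0, -16.0, 81.0, -2.0], [69.0, -96.0, 33.0, -82.0]]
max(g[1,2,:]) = 69.0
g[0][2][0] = -86.0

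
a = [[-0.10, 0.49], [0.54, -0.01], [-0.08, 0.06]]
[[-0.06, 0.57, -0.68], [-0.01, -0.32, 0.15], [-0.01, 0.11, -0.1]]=a@[[-0.02, -0.57, 0.25], [-0.13, 1.05, -1.33]]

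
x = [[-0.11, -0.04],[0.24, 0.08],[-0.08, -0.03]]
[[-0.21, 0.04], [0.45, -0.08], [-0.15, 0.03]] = x @ [[1.38, -0.23], [1.47, -0.33]]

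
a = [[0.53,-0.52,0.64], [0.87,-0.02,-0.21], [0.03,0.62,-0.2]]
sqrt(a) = [[0.91, -0.46, 0.37],[0.5, 0.66, -0.41],[-0.20, 0.55, 0.31]]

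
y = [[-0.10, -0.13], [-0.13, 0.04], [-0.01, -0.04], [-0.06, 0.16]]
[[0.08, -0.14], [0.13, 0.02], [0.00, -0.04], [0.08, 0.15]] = y@[[-0.99, 0.14], [0.14, 0.99]]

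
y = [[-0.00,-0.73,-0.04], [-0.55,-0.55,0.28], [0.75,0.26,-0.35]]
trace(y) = -0.90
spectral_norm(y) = 1.24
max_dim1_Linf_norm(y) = 0.75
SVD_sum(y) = [[-0.32, -0.30, 0.15], [-0.57, -0.54, 0.27], [0.55, 0.52, -0.26]] + [[0.32, -0.43, -0.18], [0.01, -0.01, -0.00], [0.2, -0.26, -0.11]] + [[-0.0,0.00,-0.01], [0.01,-0.00,0.02], [0.01,-0.0,0.01]]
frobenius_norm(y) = 1.40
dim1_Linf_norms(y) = [0.73, 0.55, 0.75]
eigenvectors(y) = [[(-0.41+0j), (-0.55-0.11j), -0.55+0.11j],[-0.67+0.00j, (0.12+0.08j), (0.12-0.08j)],[(0.61+0j), -0.81+0.00j, (-0.81-0j)]]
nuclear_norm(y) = 1.93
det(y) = -0.02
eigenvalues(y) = [(-1.14+0j), (0.12+0.08j), (0.12-0.08j)]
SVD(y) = [[-0.37, 0.85, -0.36], [-0.67, 0.02, 0.74], [0.64, 0.52, 0.56]] @ diag([1.2379529775312892, 0.6611688357315387, 0.02877839604314987]) @ [[0.69, 0.65, -0.32], [0.57, -0.76, -0.32], [0.45, -0.03, 0.89]]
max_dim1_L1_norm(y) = 1.38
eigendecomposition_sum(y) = [[(-0.28-0j), -0.41+0.00j, 0.13-0.00j], [(-0.46-0j), (-0.67+0j), (0.21-0j)], [0.42+0.00j, 0.60-0.00j, -0.19+0.00j]] + [[0.14-0.11j,(-0.16+0.2j),(-0.08+0.14j)], [(-0.04+0.01j),0.06-0.03j,(0.03-0.03j)], [(0.17-0.2j),-0.17+0.33j,(-0.08+0.23j)]] + [[0.14+0.11j, -0.16-0.20j, -0.08-0.14j], [(-0.04-0.01j), (0.06+0.03j), (0.03+0.03j)], [(0.17+0.2j), (-0.17-0.33j), (-0.08-0.23j)]]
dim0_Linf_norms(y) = [0.75, 0.73, 0.35]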